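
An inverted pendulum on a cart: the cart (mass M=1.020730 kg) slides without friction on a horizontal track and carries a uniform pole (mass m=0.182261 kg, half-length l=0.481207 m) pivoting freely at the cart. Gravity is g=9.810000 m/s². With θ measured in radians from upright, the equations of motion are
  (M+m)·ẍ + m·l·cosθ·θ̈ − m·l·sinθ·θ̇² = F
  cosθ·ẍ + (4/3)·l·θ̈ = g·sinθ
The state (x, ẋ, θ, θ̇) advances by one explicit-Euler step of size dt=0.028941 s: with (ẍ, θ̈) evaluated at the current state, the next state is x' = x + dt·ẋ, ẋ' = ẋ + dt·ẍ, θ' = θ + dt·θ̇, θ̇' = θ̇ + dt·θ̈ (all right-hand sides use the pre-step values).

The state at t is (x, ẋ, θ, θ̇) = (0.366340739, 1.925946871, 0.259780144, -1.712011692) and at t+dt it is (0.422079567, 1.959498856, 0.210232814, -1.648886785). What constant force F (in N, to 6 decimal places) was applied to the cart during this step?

F = 1.513505 N

ẍ = (ẋ'−ẋ)/dt = (1.959498856−1.925946871)/0.028941 = 1.159324
θ̈ = (θ̇'−θ̇)/dt = (-1.648886785−-1.712011692)/0.028941 = 2.181158
sinθ=0.256868, cosθ=0.966446
F = (M+m)·ẍ + m·l·cosθ·θ̈ − m·l·sinθ·θ̇² = 1.394656 + 0.184880 − 0.066031 = 1.513505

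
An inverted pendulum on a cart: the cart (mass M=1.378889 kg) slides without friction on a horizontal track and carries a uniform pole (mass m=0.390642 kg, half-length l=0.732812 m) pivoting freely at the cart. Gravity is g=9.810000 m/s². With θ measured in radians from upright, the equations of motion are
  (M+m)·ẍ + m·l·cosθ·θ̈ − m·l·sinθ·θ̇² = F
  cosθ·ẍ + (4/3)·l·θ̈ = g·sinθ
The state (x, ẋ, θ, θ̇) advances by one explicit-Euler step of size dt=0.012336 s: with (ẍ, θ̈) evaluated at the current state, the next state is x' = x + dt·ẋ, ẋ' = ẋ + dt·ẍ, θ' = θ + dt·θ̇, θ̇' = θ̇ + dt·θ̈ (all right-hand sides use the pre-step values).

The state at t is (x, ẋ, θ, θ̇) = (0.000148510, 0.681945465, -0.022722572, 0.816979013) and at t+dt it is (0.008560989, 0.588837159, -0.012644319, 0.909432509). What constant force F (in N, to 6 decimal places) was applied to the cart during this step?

ẍ = (ẋ'−ẋ)/dt = (0.588837159−0.681945465)/0.012336 = -7.547690
θ̈ = (θ̇'−θ̇)/dt = (0.909432509−0.816979013)/0.012336 = 7.494609
sinθ=-0.022721, cosθ=0.999742
F = (M+m)·ẍ + m·l·cosθ·θ̈ − m·l·sinθ·θ̇² = -13.355872 + 2.144906 − -0.004341 = -11.206624

F = -11.206624 N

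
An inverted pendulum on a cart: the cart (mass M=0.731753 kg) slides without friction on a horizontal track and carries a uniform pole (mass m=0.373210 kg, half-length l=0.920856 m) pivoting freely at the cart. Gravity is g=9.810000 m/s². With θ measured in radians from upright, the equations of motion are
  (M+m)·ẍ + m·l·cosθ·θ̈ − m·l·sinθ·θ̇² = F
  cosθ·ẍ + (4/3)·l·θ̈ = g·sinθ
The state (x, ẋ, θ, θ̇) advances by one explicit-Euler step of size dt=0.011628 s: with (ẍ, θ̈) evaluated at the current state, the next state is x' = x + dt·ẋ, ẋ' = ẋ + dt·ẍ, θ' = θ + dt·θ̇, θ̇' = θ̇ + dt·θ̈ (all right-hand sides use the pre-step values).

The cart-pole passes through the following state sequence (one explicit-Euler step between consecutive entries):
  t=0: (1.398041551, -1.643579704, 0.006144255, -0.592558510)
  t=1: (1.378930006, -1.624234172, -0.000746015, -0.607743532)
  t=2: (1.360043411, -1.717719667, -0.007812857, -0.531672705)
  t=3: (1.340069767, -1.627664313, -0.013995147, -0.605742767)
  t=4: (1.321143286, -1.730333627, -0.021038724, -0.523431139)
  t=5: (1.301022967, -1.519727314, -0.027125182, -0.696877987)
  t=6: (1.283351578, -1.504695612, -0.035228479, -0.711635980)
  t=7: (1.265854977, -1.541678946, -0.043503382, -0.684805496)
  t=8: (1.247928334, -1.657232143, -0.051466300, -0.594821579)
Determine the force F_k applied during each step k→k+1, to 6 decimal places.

step 0→1:
  ẍ = (ẋ'−ẋ)/dt = (-1.624234172−-1.643579704)/0.011628 = 1.663702
  θ̈ = (θ̇'−θ̇)/dt = (-0.607743532−-0.592558510)/0.011628 = -1.305901
  sinθ=0.006144, cosθ=0.999981
  F = (M+m)·ẍ + m·l·cosθ·θ̈ − m·l·sinθ·θ̇² = 1.838330 + -0.448794 − 0.000741 = 1.388794
step 1→2:
  ẍ = (ẋ'−ẋ)/dt = (-1.717719667−-1.624234172)/0.011628 = -8.039688
  θ̈ = (θ̇'−θ̇)/dt = (-0.531672705−-0.607743532)/0.011628 = 6.542039
  sinθ=-0.000746, cosθ=1.000000
  F = (M+m)·ẍ + m·l·cosθ·θ̈ − m·l·sinθ·θ̇² = -8.883558 + 2.248319 − -0.000095 = -6.635144
step 2→3:
  ẍ = (ẋ'−ẋ)/dt = (-1.627664313−-1.717719667)/0.011628 = 7.744698
  θ̈ = (θ̇'−θ̇)/dt = (-0.605742767−-0.531672705)/0.011628 = -6.369974
  sinθ=-0.007813, cosθ=0.999969
  F = (M+m)·ẍ + m·l·cosθ·θ̈ − m·l·sinθ·θ̇² = 8.557605 + -2.189119 − -0.000759 = 6.369245
step 3→4:
  ẍ = (ẋ'−ẋ)/dt = (-1.730333627−-1.627664313)/0.011628 = -8.829490
  θ̈ = (θ̇'−θ̇)/dt = (-0.523431139−-0.605742767)/0.011628 = 7.078743
  sinθ=-0.013995, cosθ=0.999902
  F = (M+m)·ẍ + m·l·cosθ·θ̈ − m·l·sinθ·θ̇² = -9.756260 + 2.432532 − -0.001765 = -7.321963
step 4→5:
  ẍ = (ẋ'−ẋ)/dt = (-1.519727314−-1.730333627)/0.011628 = 18.111998
  θ̈ = (θ̇'−θ̇)/dt = (-0.696877987−-0.523431139)/0.011628 = -14.916310
  sinθ=-0.021037, cosθ=0.999779
  F = (M+m)·ẍ + m·l·cosθ·θ̈ − m·l·sinθ·θ̇² = 20.013088 + -5.125193 − -0.001981 = 14.889875
step 5→6:
  ẍ = (ẋ'−ẋ)/dt = (-1.504695612−-1.519727314)/0.011628 = 1.292716
  θ̈ = (θ̇'−θ̇)/dt = (-0.711635980−-0.696877987)/0.011628 = -1.269177
  sinθ=-0.027122, cosθ=0.999632
  F = (M+m)·ẍ + m·l·cosθ·θ̈ − m·l·sinθ·θ̇² = 1.428403 + -0.436021 − -0.004527 = 0.996909
step 6→7:
  ẍ = (ẋ'−ẋ)/dt = (-1.541678946−-1.504695612)/0.011628 = -3.180541
  θ̈ = (θ̇'−θ̇)/dt = (-0.684805496−-0.711635980)/0.011628 = 2.307403
  sinθ=-0.035221, cosθ=0.999380
  F = (M+m)·ẍ + m·l·cosθ·θ̈ − m·l·sinθ·θ̇² = -3.514380 + 0.792499 − -0.006130 = -2.715751
step 7→8:
  ẍ = (ẋ'−ẋ)/dt = (-1.657232143−-1.541678946)/0.011628 = -9.937495
  θ̈ = (θ̇'−θ̇)/dt = (-0.594821579−-0.684805496)/0.011628 = 7.738555
  sinθ=-0.043490, cosθ=0.999054
  F = (M+m)·ẍ + m·l·cosθ·θ̈ − m·l·sinθ·θ̇² = -10.980565 + 2.657014 − -0.007009 = -8.316542

F_0 = 1.388794 N
F_1 = -6.635144 N
F_2 = 6.369245 N
F_3 = -7.321963 N
F_4 = 14.889875 N
F_5 = 0.996909 N
F_6 = -2.715751 N
F_7 = -8.316542 N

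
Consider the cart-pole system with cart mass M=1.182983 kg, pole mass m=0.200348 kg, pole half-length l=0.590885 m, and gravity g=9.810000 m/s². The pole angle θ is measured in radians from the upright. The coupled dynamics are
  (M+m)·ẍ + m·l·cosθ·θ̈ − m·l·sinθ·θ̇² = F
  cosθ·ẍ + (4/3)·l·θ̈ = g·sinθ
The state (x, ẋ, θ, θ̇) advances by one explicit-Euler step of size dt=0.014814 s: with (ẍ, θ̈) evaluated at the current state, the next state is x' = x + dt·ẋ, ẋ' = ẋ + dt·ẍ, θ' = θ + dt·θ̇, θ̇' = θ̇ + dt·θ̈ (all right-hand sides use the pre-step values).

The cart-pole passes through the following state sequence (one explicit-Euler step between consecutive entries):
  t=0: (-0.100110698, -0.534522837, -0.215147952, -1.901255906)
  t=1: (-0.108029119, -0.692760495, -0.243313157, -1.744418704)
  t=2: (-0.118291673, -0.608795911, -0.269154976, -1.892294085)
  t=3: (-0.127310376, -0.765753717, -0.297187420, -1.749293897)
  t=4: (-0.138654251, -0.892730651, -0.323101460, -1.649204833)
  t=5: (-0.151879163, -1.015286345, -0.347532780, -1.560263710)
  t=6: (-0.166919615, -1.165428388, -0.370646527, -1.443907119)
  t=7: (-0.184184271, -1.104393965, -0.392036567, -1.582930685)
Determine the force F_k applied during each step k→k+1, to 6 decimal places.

step 0→1:
  ẍ = (ẋ'−ẋ)/dt = (-0.692760495−-0.534522837)/0.014814 = -10.681629
  θ̈ = (θ̇'−θ̇)/dt = (-1.744418704−-1.901255906)/0.014814 = 10.587093
  sinθ=-0.213492, cosθ=0.976945
  F = (M+m)·ẍ + m·l·cosθ·θ̈ − m·l·sinθ·θ̇² = -14.776229 + 1.224432 − -0.091359 = -13.460438
step 1→2:
  ẍ = (ẋ'−ẋ)/dt = (-0.608795911−-0.692760495)/0.014814 = 5.667921
  θ̈ = (θ̇'−θ̇)/dt = (-1.892294085−-1.744418704)/0.014814 = -9.982137
  sinθ=-0.240920, cosθ=0.970545
  F = (M+m)·ẍ + m·l·cosθ·θ̈ − m·l·sinθ·θ̇² = 7.840611 + -1.146904 − -0.086788 = 6.780495
step 2→3:
  ẍ = (ẋ'−ẋ)/dt = (-0.765753717−-0.608795911)/0.014814 = -10.595235
  θ̈ = (θ̇'−θ̇)/dt = (-1.749293897−-1.892294085)/0.014814 = 9.653044
  sinθ=-0.265917, cosθ=0.963996
  F = (M+m)·ẍ + m·l·cosθ·θ̈ − m·l·sinθ·θ̇² = -14.656717 + 1.101609 − -0.112723 = -13.442385
step 3→4:
  ẍ = (ẋ'−ẋ)/dt = (-0.892730651−-0.765753717)/0.014814 = -8.571414
  θ̈ = (θ̇'−θ̇)/dt = (-1.649204833−-1.749293897)/0.014814 = 6.756383
  sinθ=-0.292832, cosθ=0.956164
  F = (M+m)·ẍ + m·l·cosθ·θ̈ − m·l·sinθ·θ̇² = -11.857103 + 0.764777 − -0.106080 = -10.986247
step 4→5:
  ẍ = (ẋ'−ẋ)/dt = (-1.015286345−-0.892730651)/0.014814 = -8.272964
  θ̈ = (θ̇'−θ̇)/dt = (-1.560263710−-1.649204833)/0.014814 = 6.003856
  sinθ=-0.317509, cosθ=0.948255
  F = (M+m)·ẍ + m·l·cosθ·θ̈ − m·l·sinθ·θ̇² = -11.444248 + 0.673975 − -0.102234 = -10.668040
step 5→6:
  ẍ = (ẋ'−ẋ)/dt = (-1.165428388−-1.015286345)/0.014814 = -10.135145
  θ̈ = (θ̇'−θ̇)/dt = (-1.443907119−-1.560263710)/0.014814 = 7.854502
  sinθ=-0.340579, cosθ=0.940216
  F = (M+m)·ẍ + m·l·cosθ·θ̈ − m·l·sinθ·θ̇² = -14.020261 + 0.874247 − -0.098153 = -13.047861
step 6→7:
  ẍ = (ẋ'−ẋ)/dt = (-1.104393965−-1.165428388)/0.014814 = 4.120050
  θ̈ = (θ̇'−θ̇)/dt = (-1.582930685−-1.443907119)/0.014814 = -9.384607
  sinθ=-0.362218, cosθ=0.932093
  F = (M+m)·ẍ + m·l·cosθ·θ̈ − m·l·sinθ·θ̇² = 5.699393 + -1.035532 − -0.089400 = 4.753261

F_0 = -13.460438 N
F_1 = 6.780495 N
F_2 = -13.442385 N
F_3 = -10.986247 N
F_4 = -10.668040 N
F_5 = -13.047861 N
F_6 = 4.753261 N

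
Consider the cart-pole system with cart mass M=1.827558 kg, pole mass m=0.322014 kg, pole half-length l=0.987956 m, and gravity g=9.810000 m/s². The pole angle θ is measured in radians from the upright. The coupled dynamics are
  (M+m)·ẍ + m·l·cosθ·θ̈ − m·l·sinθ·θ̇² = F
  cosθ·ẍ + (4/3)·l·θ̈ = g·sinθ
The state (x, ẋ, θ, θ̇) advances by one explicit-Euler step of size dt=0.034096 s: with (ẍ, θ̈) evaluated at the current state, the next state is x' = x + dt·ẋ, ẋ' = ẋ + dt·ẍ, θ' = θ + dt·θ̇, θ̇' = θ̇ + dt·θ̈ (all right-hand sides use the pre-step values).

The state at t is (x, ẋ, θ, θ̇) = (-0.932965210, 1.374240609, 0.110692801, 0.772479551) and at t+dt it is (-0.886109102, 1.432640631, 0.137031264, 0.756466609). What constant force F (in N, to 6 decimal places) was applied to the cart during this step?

ẍ = (ẋ'−ẋ)/dt = (1.432640631−1.374240609)/0.034096 = 1.712812
θ̈ = (θ̇'−θ̇)/dt = (0.756466609−0.772479551)/0.034096 = -0.469643
sinθ=0.110467, cosθ=0.993880
F = (M+m)·ẍ + m·l·cosθ·θ̈ − m·l·sinθ·θ̇² = 3.681812 + -0.148496 − 0.020971 = 3.512345

F = 3.512345 N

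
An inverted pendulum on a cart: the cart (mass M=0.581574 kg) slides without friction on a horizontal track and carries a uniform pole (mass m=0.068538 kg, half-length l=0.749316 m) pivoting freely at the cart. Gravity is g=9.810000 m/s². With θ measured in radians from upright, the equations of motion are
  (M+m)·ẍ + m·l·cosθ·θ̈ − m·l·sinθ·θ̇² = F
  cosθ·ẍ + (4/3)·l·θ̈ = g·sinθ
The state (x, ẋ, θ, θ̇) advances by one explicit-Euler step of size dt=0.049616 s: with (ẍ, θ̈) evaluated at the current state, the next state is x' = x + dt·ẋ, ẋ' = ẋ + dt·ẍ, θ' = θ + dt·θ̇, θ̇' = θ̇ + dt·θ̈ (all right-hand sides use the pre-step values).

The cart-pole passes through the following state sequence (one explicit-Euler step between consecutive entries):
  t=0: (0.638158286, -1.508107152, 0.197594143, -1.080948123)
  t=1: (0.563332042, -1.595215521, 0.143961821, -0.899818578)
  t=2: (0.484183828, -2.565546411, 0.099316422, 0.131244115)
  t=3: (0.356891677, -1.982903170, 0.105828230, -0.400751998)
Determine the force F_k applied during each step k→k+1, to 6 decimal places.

F_0 = -0.969314 N
F_1 = -11.663891 N
F_2 = 7.086265 N

step 0→1:
  ẍ = (ẋ'−ẋ)/dt = (-1.595215521−-1.508107152)/0.049616 = -1.755651
  θ̈ = (θ̇'−θ̇)/dt = (-0.899818578−-1.080948123)/0.049616 = 3.650628
  sinθ=0.196311, cosθ=0.980542
  F = (M+m)·ẍ + m·l·cosθ·θ̈ − m·l·sinθ·θ̇² = -1.141370 + 0.183836 − 0.011780 = -0.969314
step 1→2:
  ẍ = (ẋ'−ẋ)/dt = (-2.565546411−-1.595215521)/0.049616 = -19.556814
  θ̈ = (θ̇'−θ̇)/dt = (0.131244115−-0.899818578)/0.049616 = 20.780851
  sinθ=0.143465, cosθ=0.989655
  F = (M+m)·ẍ + m·l·cosθ·θ̈ − m·l·sinθ·θ̇² = -12.714120 + 1.056194 − 0.005966 = -11.663891
step 2→3:
  ẍ = (ẋ'−ẋ)/dt = (-1.982903170−-2.565546411)/0.049616 = 11.743051
  θ̈ = (θ̇'−θ̇)/dt = (-0.400751998−0.131244115)/0.049616 = -10.722269
  sinθ=0.099153, cosθ=0.995072
  F = (M+m)·ẍ + m·l·cosθ·θ̈ − m·l·sinθ·θ̇² = 7.634299 + -0.547946 − 0.000088 = 7.086265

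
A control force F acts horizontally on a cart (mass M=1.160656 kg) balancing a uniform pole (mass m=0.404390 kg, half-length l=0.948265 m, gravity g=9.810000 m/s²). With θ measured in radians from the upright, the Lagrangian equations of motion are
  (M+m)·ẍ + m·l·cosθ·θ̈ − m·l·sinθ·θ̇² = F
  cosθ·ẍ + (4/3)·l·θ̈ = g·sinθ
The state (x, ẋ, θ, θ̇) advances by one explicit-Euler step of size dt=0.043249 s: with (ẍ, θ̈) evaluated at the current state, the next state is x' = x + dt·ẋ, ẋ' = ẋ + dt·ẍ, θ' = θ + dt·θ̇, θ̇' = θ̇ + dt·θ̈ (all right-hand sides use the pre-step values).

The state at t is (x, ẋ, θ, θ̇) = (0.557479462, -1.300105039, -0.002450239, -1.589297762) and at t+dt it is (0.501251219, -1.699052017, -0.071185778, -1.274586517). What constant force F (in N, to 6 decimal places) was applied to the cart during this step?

ẍ = (ẋ'−ẋ)/dt = (-1.699052017−-1.300105039)/0.043249 = -9.224421
θ̈ = (θ̇'−θ̇)/dt = (-1.274586517−-1.589297762)/0.043249 = 7.276729
sinθ=-0.002450, cosθ=0.999997
F = (M+m)·ẍ + m·l·cosθ·θ̈ − m·l·sinθ·θ̇² = -14.436643 + 2.790391 − -0.002373 = -11.643879

F = -11.643879 N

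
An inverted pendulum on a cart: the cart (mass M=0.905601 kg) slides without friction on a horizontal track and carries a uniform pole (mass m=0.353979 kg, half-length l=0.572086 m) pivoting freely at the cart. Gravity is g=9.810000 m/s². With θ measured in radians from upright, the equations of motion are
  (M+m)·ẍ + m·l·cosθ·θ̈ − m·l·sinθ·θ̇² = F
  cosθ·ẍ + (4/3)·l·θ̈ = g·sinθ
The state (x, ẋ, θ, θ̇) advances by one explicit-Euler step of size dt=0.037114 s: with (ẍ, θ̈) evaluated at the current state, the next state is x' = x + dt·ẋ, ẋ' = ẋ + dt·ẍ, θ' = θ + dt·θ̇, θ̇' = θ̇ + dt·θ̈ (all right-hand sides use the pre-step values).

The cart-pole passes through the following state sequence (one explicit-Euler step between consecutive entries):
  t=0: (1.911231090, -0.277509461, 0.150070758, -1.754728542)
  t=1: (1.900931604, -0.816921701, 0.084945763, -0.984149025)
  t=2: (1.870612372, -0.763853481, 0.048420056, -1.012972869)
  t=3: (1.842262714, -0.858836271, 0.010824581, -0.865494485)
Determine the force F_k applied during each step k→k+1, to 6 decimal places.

F_0 = -14.242586 N
F_1 = 1.627690 N
F_2 = -2.429848 N

step 0→1:
  ẍ = (ẋ'−ẋ)/dt = (-0.816921701−-0.277509461)/0.037114 = -14.533929
  θ̈ = (θ̇'−θ̇)/dt = (-0.984149025−-1.754728542)/0.037114 = 20.762502
  sinθ=0.149508, cosθ=0.988761
  F = (M+m)·ẍ + m·l·cosθ·θ̈ − m·l·sinθ·θ̇² = -18.306646 + 4.157283 − 0.093223 = -14.242586
step 1→2:
  ẍ = (ẋ'−ẋ)/dt = (-0.763853481−-0.816921701)/0.037114 = 1.429871
  θ̈ = (θ̇'−θ̇)/dt = (-1.012972869−-0.984149025)/0.037114 = -0.776630
  sinθ=0.084844, cosθ=0.996394
  F = (M+m)·ẍ + m·l·cosθ·θ̈ − m·l·sinθ·θ̇² = 1.801036 + -0.156705 − 0.016641 = 1.627690
step 2→3:
  ẍ = (ẋ'−ẋ)/dt = (-0.858836271−-0.763853481)/0.037114 = -2.559217
  θ̈ = (θ̇'−θ̇)/dt = (-0.865494485−-1.012972869)/0.037114 = 3.973659
  sinθ=0.048401, cosθ=0.998828
  F = (M+m)·ẍ + m·l·cosθ·θ̈ − m·l·sinθ·θ̇² = -3.223539 + 0.803748 − 0.010057 = -2.429848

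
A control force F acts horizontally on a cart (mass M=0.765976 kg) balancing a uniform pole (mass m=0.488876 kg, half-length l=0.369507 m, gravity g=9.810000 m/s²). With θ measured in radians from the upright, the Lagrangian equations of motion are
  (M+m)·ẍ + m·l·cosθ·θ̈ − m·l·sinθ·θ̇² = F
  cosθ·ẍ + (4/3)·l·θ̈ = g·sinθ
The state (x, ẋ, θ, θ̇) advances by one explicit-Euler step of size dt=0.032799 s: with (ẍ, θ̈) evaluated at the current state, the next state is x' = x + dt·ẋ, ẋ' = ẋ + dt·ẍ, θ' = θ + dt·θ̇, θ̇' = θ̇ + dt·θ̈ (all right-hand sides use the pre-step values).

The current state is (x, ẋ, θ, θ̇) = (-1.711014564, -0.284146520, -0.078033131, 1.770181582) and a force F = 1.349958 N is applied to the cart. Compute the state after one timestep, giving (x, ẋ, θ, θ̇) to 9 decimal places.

sinθ=-0.077953962, cosθ=0.996956960
temp = (F + m·l·θ̇²·sinθ)/(M+m) = (1.349958 + -0.044126067)/1.254852 = 1.040626252
θ̈ = (g·sinθ − cosθ·temp)/(l·(4/3 − m·cos²θ/(M+m))) = -5.155072298
ẍ = temp − m·l·θ̈·cosθ/(M+m) = 1.780470072
Euler: x'=-1.711014564+0.032799·-0.284146520=-1.720334286, ẋ'=-0.284146520+0.032799·1.780470072=-0.225748882
       θ'=-0.078033131+0.032799·1.770181582=-0.019972945, θ̇'=1.770181582+0.032799·-5.155072298=1.601100366

(-1.720334286, -0.225748882, -0.019972945, 1.601100366)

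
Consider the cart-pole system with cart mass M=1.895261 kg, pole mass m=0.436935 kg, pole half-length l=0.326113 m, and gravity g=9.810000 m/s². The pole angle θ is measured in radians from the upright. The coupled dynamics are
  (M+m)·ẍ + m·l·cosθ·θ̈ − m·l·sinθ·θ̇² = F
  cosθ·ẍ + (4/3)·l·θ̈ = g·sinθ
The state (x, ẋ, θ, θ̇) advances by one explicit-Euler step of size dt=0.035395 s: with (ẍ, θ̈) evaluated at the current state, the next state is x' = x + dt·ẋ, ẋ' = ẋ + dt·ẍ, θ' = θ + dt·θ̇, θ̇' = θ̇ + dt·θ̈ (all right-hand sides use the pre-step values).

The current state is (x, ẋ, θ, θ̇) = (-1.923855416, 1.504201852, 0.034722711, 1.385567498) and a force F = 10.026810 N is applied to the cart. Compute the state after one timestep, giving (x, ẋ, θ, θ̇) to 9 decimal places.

(-1.870614191, 1.679417121, 0.083764873, 1.010569833)

sinθ=0.034715734, cosθ=0.999397227
temp = (F + m·l·θ̇²·sinθ)/(M+m) = (10.026810 + 0.009496568)/2.332196 = 4.303371830
θ̈ = (g·sinθ − cosθ·temp)/(l·(4/3 − m·cos²θ/(M+m))) = -10.594650799
ẍ = temp − m·l·θ̈·cosθ/(M+m) = 4.950283055
Euler: x'=-1.923855416+0.035395·1.504201852=-1.870614191, ẋ'=1.504201852+0.035395·4.950283055=1.679417121
       θ'=0.034722711+0.035395·1.385567498=0.083764873, θ̇'=1.385567498+0.035395·-10.594650799=1.010569833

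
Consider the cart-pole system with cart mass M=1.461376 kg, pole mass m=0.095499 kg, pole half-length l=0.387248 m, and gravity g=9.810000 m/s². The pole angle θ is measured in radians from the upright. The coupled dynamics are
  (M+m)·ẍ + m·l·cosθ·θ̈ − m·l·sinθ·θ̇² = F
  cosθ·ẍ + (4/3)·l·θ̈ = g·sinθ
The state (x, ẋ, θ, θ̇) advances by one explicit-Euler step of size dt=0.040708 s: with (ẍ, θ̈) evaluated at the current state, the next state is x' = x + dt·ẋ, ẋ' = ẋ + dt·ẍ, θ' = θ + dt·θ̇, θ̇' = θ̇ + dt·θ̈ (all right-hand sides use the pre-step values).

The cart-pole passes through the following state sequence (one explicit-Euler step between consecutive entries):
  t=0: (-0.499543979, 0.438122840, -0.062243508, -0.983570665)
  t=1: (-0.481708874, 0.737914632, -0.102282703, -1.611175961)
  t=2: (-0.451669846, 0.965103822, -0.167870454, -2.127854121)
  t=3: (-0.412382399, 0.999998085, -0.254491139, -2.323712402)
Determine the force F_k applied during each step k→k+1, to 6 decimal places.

F_0 = 10.898691 N
F_1 = 8.231708 N
F_2 = 1.187077 N

step 0→1:
  ẍ = (ẋ'−ẋ)/dt = (0.737914632−0.438122840)/0.040708 = 7.364444
  θ̈ = (θ̇'−θ̇)/dt = (-1.611175961−-0.983570665)/0.040708 = -15.417247
  sinθ=-0.062203, cosθ=0.998063
  F = (M+m)·ẍ + m·l·cosθ·θ̈ − m·l·sinθ·θ̇² = 11.465519 + -0.569053 − -0.002225 = 10.898691
step 1→2:
  ẍ = (ẋ'−ẋ)/dt = (0.965103822−0.737914632)/0.040708 = 5.580947
  θ̈ = (θ̇'−θ̇)/dt = (-2.127854121−-1.611175961)/0.040708 = -12.692300
  sinθ=-0.102104, cosθ=0.994774
  F = (M+m)·ẍ + m·l·cosθ·θ̈ − m·l·sinθ·θ̇² = 8.688837 + -0.466931 − -0.009802 = 8.231708
step 2→3:
  ẍ = (ẋ'−ẋ)/dt = (0.999998085−0.965103822)/0.040708 = 0.857184
  θ̈ = (θ̇'−θ̇)/dt = (-2.323712402−-2.127854121)/0.040708 = -4.811297
  sinθ=-0.167083, cosθ=0.985943
  F = (M+m)·ẍ + m·l·cosθ·θ̈ − m·l·sinθ·θ̇² = 1.334529 + -0.175429 − -0.027977 = 1.187077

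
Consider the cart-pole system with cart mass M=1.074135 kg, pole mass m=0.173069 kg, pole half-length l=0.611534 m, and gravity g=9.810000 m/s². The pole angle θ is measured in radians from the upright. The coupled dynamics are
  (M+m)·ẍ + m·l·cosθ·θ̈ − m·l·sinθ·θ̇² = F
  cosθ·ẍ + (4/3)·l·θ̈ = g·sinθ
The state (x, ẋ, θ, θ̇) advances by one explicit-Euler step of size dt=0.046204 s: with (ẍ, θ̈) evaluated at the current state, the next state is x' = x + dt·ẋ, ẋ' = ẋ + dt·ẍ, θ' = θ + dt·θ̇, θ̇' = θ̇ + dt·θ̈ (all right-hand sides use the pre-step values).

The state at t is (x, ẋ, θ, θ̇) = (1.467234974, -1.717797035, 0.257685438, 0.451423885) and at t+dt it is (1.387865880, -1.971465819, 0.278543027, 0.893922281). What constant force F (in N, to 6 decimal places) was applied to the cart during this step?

ẍ = (ẋ'−ẋ)/dt = (-1.971465819−-1.717797035)/0.046204 = -5.490191
θ̈ = (θ̇'−θ̇)/dt = (0.893922281−0.451423885)/0.046204 = 9.577058
sinθ=0.254843, cosθ=0.966982
F = (M+m)·ẍ + m·l·cosθ·θ̈ − m·l·sinθ·θ̇² = -6.847388 + 0.980146 − 0.005496 = -5.872739

F = -5.872739 N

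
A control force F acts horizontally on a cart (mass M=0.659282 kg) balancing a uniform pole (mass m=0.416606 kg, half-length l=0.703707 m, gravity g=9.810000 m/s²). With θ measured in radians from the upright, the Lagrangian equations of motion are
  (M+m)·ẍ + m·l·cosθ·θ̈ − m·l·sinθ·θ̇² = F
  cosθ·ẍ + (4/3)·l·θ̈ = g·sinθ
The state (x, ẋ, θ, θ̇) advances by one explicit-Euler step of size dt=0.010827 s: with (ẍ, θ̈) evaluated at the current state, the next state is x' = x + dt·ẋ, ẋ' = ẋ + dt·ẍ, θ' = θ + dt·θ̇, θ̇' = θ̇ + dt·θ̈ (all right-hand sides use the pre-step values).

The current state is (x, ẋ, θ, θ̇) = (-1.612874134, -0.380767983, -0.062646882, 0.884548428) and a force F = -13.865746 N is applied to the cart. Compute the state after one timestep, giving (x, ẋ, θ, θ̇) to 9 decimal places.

sinθ=-0.062605912, cosθ=0.998038326
temp = (F + m·l·θ̇²·sinθ)/(M+m) = (-13.865746 + -0.014360712)/1.075888 = -12.901070290
θ̈ = (g·sinθ − cosθ·temp)/(l·(4/3 − m·cos²θ/(M+m))) = 18.387226245
ẍ = temp − m·l·θ̈·cosθ/(M+m) = -17.901574149
Euler: x'=-1.612874134+0.010827·-0.380767983=-1.616996709, ẋ'=-0.380767983+0.010827·-17.901574149=-0.574588326
       θ'=-0.062646882+0.010827·0.884548428=-0.053069876, θ̇'=0.884548428+0.010827·18.387226245=1.083626927

(-1.616996709, -0.574588326, -0.053069876, 1.083626927)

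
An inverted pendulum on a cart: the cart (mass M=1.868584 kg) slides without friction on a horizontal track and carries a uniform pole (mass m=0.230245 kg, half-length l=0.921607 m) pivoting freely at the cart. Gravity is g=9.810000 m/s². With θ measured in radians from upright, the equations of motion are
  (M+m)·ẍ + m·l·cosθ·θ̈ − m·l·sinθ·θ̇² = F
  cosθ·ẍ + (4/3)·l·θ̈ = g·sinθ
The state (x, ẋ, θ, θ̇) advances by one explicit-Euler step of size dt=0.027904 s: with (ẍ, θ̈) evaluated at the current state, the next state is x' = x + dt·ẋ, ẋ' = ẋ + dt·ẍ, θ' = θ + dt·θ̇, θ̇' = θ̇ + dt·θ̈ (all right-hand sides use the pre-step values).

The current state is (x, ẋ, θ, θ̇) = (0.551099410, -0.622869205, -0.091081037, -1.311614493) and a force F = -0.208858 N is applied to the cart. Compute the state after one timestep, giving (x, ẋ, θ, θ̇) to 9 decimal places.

sinθ=-0.090955158, cosθ=0.995854989
temp = (F + m·l·θ̇²·sinθ)/(M+m) = (-0.208858 + -0.033202877)/2.098829 = -0.115331395
θ̈ = (g·sinθ − cosθ·temp)/(l·(4/3 − m·cos²θ/(M+m))) = -0.688867078
ẍ = temp − m·l·θ̈·cosθ/(M+m) = -0.045974371
Euler: x'=0.551099410+0.027904·-0.622869205=0.533718868, ẋ'=-0.622869205+0.027904·-0.045974371=-0.624152074
       θ'=-0.091081037+0.027904·-1.311614493=-0.127680328, θ̇'=-1.311614493+0.027904·-0.688867078=-1.330836640

(0.533718868, -0.624152074, -0.127680328, -1.330836640)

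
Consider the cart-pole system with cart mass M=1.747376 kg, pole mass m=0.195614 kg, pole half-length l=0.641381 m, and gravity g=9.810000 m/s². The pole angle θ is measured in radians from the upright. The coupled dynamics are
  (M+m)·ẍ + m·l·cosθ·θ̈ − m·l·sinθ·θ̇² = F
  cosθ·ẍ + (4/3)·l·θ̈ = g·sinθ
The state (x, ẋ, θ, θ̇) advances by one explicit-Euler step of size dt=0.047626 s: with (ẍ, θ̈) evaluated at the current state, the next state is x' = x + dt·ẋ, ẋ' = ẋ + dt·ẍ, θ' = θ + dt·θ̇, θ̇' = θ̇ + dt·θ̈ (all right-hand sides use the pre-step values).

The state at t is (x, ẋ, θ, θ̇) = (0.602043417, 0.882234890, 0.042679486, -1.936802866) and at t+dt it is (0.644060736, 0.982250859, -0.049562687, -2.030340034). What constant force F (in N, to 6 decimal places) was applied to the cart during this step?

F = 3.814070 N

ẍ = (ẋ'−ẋ)/dt = (0.982250859−0.882234890)/0.047626 = 2.100029
θ̈ = (θ̇'−θ̇)/dt = (-2.030340034−-1.936802866)/0.047626 = -1.963994
sinθ=0.042667, cosθ=0.999089
F = (M+m)·ẍ + m·l·cosθ·θ̈ − m·l·sinθ·θ̇² = 4.080335 + -0.246184 − 0.020080 = 3.814070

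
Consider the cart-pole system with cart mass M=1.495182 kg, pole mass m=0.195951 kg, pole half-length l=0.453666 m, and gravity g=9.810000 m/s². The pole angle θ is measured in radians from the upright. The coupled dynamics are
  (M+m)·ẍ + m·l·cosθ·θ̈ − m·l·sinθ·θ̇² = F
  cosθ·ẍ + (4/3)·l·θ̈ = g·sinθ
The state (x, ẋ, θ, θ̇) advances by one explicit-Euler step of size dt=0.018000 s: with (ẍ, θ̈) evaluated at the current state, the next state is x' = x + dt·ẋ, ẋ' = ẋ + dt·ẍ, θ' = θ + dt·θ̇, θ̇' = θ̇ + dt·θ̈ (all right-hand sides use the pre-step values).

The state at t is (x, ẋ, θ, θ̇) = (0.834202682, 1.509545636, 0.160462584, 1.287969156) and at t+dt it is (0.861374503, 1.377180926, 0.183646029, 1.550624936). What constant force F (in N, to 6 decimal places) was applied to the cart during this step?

ẍ = (ẋ'−ẋ)/dt = (1.377180926−1.509545636)/0.018000 = -7.353595
θ̈ = (θ̇'−θ̇)/dt = (1.550624936−1.287969156)/0.018000 = 14.591988
sinθ=0.159775, cosθ=0.987153
F = (M+m)·ẍ + m·l·cosθ·θ̈ − m·l·sinθ·θ̇² = -12.435907 + 1.280510 − 0.023562 = -11.178959

F = -11.178959 N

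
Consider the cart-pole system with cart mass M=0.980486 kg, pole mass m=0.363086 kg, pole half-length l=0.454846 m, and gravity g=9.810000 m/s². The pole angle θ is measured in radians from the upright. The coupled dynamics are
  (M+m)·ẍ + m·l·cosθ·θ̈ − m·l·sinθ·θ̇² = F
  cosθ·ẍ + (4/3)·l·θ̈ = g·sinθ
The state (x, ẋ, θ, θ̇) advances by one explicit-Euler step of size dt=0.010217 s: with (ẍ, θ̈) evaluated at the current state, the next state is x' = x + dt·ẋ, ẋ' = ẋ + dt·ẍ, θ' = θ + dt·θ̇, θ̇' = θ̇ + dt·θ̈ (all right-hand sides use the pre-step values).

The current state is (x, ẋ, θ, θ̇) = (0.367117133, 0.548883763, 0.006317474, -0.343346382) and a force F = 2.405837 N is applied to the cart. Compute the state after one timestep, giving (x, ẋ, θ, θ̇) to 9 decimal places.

(0.372725078, 0.571669156, 0.002809504, -0.379872617)

sinθ=0.006317432, cosθ=0.999980045
temp = (F + m·l·θ̇²·sinθ)/(M+m) = (2.405837 + 0.000122993)/1.343572 = 1.790719063
θ̈ = (g·sinθ − cosθ·temp)/(l·(4/3 − m·cos²θ/(M+m))) = -3.575045063
ẍ = temp − m·l·θ̈·cosθ/(M+m) = 2.230145106
Euler: x'=0.367117133+0.010217·0.548883763=0.372725078, ẋ'=0.548883763+0.010217·2.230145106=0.571669156
       θ'=0.006317474+0.010217·-0.343346382=0.002809504, θ̇'=-0.343346382+0.010217·-3.575045063=-0.379872617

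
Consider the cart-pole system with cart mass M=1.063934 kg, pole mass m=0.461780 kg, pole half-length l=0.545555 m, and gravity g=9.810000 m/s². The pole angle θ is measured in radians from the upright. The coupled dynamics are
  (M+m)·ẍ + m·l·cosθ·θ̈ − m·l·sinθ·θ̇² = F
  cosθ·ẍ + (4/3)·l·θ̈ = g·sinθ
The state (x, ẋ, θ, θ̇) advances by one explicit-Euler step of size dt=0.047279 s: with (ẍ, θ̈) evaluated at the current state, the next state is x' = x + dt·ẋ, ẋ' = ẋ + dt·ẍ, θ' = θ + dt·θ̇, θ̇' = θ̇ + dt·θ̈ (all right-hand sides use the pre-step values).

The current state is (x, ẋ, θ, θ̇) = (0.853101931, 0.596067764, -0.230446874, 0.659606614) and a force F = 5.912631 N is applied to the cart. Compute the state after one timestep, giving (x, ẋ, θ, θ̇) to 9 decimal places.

(0.881283419, 0.858359033, -0.199261333, 0.162914973)

sinθ=-0.228412607, cosθ=0.973564421
temp = (F + m·l·θ̇²·sinθ)/(M+m) = (5.912631 + -0.025035930)/1.525714 = 3.858911349
θ̈ = (g·sinθ − cosθ·temp)/(l·(4/3 − m·cos²θ/(M+m))) = -10.505544562
ẍ = temp − m·l·θ̈·cosθ/(M+m) = 5.547733014
Euler: x'=0.853101931+0.047279·0.596067764=0.881283419, ẋ'=0.596067764+0.047279·5.547733014=0.858359033
       θ'=-0.230446874+0.047279·0.659606614=-0.199261333, θ̇'=0.659606614+0.047279·-10.505544562=0.162914973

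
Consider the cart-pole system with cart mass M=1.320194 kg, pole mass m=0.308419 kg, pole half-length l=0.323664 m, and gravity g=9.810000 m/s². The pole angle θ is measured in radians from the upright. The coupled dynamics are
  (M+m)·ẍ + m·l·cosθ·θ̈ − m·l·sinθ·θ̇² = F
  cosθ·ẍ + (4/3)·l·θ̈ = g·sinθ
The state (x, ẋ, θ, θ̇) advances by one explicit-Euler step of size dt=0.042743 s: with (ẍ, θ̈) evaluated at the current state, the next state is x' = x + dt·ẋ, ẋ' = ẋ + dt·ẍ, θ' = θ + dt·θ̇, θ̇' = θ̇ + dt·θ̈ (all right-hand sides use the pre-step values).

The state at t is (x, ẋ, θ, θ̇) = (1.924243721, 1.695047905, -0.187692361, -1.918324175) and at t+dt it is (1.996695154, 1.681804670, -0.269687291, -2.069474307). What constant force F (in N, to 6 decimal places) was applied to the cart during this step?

F = -0.782859 N

ẍ = (ẋ'−ẋ)/dt = (1.681804670−1.695047905)/0.042743 = -0.309834
θ̈ = (θ̇'−θ̇)/dt = (-2.069474307−-1.918324175)/0.042743 = -3.536255
sinθ=-0.186592, cosθ=0.982437
F = (M+m)·ẍ + m·l·cosθ·θ̈ − m·l·sinθ·θ̇² = -0.504600 + -0.346804 − -0.068545 = -0.782859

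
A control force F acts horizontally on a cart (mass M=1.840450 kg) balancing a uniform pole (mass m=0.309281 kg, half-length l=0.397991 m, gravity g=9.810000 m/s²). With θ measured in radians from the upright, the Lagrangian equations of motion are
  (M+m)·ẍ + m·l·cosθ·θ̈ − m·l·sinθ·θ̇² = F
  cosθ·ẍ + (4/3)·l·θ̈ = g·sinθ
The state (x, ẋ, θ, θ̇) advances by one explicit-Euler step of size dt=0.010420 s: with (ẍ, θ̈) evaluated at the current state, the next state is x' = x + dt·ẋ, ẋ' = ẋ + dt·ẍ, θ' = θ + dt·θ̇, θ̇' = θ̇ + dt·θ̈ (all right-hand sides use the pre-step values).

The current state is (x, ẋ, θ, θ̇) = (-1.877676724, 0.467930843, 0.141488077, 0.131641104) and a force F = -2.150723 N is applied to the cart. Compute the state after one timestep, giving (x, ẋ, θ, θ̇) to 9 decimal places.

(-1.872800885, 0.454552843, 0.142859777, 0.183763607)

sinθ=0.141016477, cosθ=0.990007249
temp = (F + m·l·θ̇²·sinθ)/(M+m) = (-2.150723 + 0.000300801)/2.149731 = -1.000321528
θ̈ = (g·sinθ − cosθ·temp)/(l·(4/3 − m·cos²θ/(M+m))) = 5.002159624
ẍ = temp − m·l·θ̈·cosθ/(M+m) = -1.283877171
Euler: x'=-1.877676724+0.010420·0.467930843=-1.872800885, ẋ'=0.467930843+0.010420·-1.283877171=0.454552843
       θ'=0.141488077+0.010420·0.131641104=0.142859777, θ̇'=0.131641104+0.010420·5.002159624=0.183763607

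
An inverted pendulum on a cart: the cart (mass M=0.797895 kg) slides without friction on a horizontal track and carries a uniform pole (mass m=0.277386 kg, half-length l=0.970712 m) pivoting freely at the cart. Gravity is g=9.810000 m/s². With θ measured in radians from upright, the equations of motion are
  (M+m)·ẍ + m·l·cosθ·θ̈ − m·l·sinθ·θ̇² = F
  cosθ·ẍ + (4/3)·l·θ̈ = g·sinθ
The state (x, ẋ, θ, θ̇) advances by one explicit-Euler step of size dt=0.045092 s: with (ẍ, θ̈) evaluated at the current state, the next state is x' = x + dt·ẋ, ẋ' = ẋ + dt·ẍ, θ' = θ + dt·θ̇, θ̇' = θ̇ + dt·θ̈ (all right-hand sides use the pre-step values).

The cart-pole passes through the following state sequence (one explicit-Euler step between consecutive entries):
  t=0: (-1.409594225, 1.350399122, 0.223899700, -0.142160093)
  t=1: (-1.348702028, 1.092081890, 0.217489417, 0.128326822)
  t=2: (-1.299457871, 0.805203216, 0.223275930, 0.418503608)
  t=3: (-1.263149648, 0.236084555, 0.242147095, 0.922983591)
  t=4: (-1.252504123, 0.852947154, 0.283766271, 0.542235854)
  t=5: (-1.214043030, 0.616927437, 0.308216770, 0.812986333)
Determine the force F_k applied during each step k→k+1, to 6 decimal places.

step 0→1:
  ẍ = (ẋ'−ẋ)/dt = (1.092081890−1.350399122)/0.045092 = -5.728671
  θ̈ = (θ̇'−θ̇)/dt = (0.128326822−-0.142160093)/0.045092 = 5.998557
  sinθ=0.222034, cosθ=0.975039
  F = (M+m)·ẍ + m·l·cosθ·θ̈ − m·l·sinθ·θ̇² = -6.159931 + 1.574866 − 0.001208 = -4.586273
step 1→2:
  ẍ = (ẋ'−ẋ)/dt = (0.805203216−1.092081890)/0.045092 = -6.362075
  θ̈ = (θ̇'−θ̇)/dt = (0.418503608−0.128326822)/0.045092 = 6.435217
  sinθ=0.215779, cosθ=0.976442
  F = (M+m)·ẍ + m·l·cosθ·θ̈ − m·l·sinθ·θ̇² = -6.841018 + 1.691939 − 0.000957 = -5.150036
step 2→3:
  ẍ = (ẋ'−ẋ)/dt = (0.236084555−0.805203216)/0.045092 = -12.621278
  θ̈ = (θ̇'−θ̇)/dt = (0.922983591−0.418503608)/0.045092 = 11.187793
  sinθ=0.221425, cosθ=0.975177
  F = (M+m)·ẍ + m·l·cosθ·θ̈ − m·l·sinθ·θ̇² = -13.571420 + 2.937670 − 0.010442 = -10.644193
step 3→4:
  ẍ = (ẋ'−ẋ)/dt = (0.852947154−0.236084555)/0.045092 = 13.680090
  θ̈ = (θ̇'−θ̇)/dt = (0.542235854−0.922983591)/0.045092 = -8.443798
  sinθ=0.239788, cosθ=0.970825
  F = (M+m)·ẍ + m·l·cosθ·θ̈ − m·l·sinθ·θ̇² = 14.709940 + -2.207262 − 0.055003 = 12.447675
step 4→5:
  ẍ = (ẋ'−ẋ)/dt = (0.616927437−0.852947154)/0.045092 = -5.234182
  θ̈ = (θ̇'−θ̇)/dt = (0.812986333−0.542235854)/0.045092 = 6.004402
  sinθ=0.279973, cosθ=0.960008
  F = (M+m)·ẍ + m·l·cosθ·θ̈ − m·l·sinθ·θ̇² = -5.628216 + 1.552099 − 0.022165 = -4.098282

F_0 = -4.586273 N
F_1 = -5.150036 N
F_2 = -10.644193 N
F_3 = 12.447675 N
F_4 = -4.098282 N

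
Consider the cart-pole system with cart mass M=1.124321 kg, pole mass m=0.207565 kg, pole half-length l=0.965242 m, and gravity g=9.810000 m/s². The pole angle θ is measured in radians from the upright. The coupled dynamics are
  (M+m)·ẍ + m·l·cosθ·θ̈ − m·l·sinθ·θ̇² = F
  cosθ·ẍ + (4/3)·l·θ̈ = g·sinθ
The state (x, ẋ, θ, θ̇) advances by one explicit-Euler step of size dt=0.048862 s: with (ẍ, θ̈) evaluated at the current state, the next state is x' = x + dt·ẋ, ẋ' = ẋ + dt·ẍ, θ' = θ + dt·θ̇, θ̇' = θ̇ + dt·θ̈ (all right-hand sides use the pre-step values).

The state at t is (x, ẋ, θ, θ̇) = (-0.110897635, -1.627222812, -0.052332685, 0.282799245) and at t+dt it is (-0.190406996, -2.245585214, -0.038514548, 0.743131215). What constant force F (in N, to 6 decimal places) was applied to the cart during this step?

ẍ = (ẋ'−ẋ)/dt = (-2.245585214−-1.627222812)/0.048862 = -12.655282
θ̈ = (θ̇'−θ̇)/dt = (0.743131215−0.282799245)/0.048862 = 9.421063
sinθ=-0.052309, cosθ=0.998631
F = (M+m)·ẍ + m·l·cosθ·θ̈ − m·l·sinθ·θ̇² = -16.855393 + 1.884930 − -0.000838 = -14.969625

F = -14.969625 N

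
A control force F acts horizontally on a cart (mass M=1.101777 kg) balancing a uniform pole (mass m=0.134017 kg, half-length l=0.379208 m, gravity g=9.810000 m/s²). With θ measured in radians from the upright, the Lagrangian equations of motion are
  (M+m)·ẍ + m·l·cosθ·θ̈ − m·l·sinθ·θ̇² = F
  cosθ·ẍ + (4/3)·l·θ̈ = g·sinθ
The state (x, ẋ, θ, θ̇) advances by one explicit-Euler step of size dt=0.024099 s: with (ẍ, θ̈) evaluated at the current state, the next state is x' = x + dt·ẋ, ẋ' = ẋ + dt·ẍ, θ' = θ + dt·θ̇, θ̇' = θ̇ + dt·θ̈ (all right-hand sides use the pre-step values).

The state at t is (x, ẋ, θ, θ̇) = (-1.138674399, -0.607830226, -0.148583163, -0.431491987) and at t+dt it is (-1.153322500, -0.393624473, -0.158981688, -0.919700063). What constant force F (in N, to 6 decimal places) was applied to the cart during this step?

ẍ = (ẋ'−ẋ)/dt = (-0.393624473−-0.607830226)/0.024099 = 8.888574
θ̈ = (θ̇'−θ̇)/dt = (-0.919700063−-0.431491987)/0.024099 = -20.258437
sinθ=-0.148037, cosθ=0.988982
F = (M+m)·ẍ + m·l·cosθ·θ̈ − m·l·sinθ·θ̇² = 10.984447 + -1.018197 − -0.001401 = 9.967651

F = 9.967651 N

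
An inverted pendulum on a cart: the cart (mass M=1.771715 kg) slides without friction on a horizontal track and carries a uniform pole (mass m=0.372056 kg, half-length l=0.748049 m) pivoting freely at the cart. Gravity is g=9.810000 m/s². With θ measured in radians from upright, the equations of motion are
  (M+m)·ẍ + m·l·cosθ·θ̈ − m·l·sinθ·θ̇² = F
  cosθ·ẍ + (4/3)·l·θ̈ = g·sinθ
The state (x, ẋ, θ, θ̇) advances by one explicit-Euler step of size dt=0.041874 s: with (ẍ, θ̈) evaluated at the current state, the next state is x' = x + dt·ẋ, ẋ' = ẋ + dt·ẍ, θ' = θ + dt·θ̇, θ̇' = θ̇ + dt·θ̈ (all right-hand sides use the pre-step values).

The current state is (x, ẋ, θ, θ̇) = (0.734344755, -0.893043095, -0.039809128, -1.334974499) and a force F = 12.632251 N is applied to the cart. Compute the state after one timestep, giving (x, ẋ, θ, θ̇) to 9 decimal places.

sinθ=-0.039798614, cosθ=0.999207721
temp = (F + m·l·θ̇²·sinθ)/(M+m) = (12.632251 + -0.019740232)/2.143771 = 5.883329315
θ̈ = (g·sinθ − cosθ·temp)/(l·(4/3 − m·cos²θ/(M+m))) = -7.224297709
ẍ = temp − m·l·θ̈·cosθ/(M+m) = 6.820484222
Euler: x'=0.734344755+0.041874·-0.893043095=0.696949468, ẋ'=-0.893043095+0.041874·6.820484222=-0.607442139
       θ'=-0.039809128+0.041874·-1.334974499=-0.095709850, θ̇'=-1.334974499+0.041874·-7.224297709=-1.637484741

(0.696949468, -0.607442139, -0.095709850, -1.637484741)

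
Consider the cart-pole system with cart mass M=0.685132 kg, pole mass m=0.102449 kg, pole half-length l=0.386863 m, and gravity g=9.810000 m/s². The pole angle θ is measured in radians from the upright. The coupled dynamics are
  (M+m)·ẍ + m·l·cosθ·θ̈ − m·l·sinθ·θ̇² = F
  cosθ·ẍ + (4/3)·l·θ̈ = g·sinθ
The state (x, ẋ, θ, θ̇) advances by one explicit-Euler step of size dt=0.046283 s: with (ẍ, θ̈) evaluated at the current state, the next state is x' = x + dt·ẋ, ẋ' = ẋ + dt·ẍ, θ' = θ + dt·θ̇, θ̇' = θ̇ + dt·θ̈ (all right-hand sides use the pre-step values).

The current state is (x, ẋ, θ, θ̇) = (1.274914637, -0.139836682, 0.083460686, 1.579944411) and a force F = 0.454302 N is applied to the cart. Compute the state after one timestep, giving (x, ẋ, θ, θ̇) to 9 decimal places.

sinθ=0.083363826, cosθ=0.996519178
temp = (F + m·l·θ̇²·sinθ)/(M+m) = (0.454302 + 0.008247573)/0.787581 = 0.587304129
θ̈ = (g·sinθ − cosθ·temp)/(l·(4/3 − m·cos²θ/(M+m))) = 0.499178829
ẍ = temp − m·l·θ̈·cosθ/(M+m) = 0.562271209
Euler: x'=1.274914637+0.046283·-0.139836682=1.268442576, ẋ'=-0.139836682+0.046283·0.562271209=-0.113813084
       θ'=0.083460686+0.046283·1.579944411=0.156585253, θ̇'=1.579944411+0.046283·0.499178829=1.603047905

(1.268442576, -0.113813084, 0.156585253, 1.603047905)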